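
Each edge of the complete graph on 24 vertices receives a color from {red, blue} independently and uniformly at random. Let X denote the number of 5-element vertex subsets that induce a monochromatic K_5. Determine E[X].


Let X = Σ_S X_S over the C(24, 5) = 42504 subsets S of size 5, where X_S = 1 if the K_5 on S is monochromatic.
For a fixed S, the K_5 on S has C(5, 2) = 10 edges. P[all 10 edges red] = (1/2)^10, and likewise for blue, so P[monochromatic] = 2·(1/2)^10 = 2^{1 − 10} = 1/512.
Summing: E[X] = C(24, 5) · 2^{1 − 10} = 42504 · 1/512 = 5313/64.
Numerically: E[X] ≈ 83.0156.

E[X] = C(24,5)·2^(1−C(5,2)) = 5313/64 ≈ 83.0156.


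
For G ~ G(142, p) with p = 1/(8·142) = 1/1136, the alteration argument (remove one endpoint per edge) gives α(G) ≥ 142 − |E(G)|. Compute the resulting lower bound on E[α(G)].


E[|E(G)|] = C(142, 2)·p = 10011 · (1/1136) = 141/16.
E[α(G)] ≥ n − E[|E(G)|] = 142 − 141/16 = 2131/16.
Numerically: ≈ 133.1875.
(This is only a lower bound; the true E[α(G)] may be larger.)

E[α(G)] ≥ 2131/16 ≈ 133.1875.


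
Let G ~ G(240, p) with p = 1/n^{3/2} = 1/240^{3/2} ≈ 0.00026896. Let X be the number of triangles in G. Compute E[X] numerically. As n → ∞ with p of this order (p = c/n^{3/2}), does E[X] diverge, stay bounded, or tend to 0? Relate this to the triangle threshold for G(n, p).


Number of potential triangles: C(240, 3) = 2275280.
Each occurs with probability p³ ≈ (0.00026896)³ ≈ 1.9455814e-11.
By linearity: E[X] = C(240, 3)·p³ ≈ 2275280 · 1.9455814e-11 ≈ 0.00004.
Since α = 3/2 > 1, p = c/n^{3/2} = o(1/n) is below the triangle threshold p ~ 1/n. Asymptotically E[X] ~ (c³/6)·n^{3(1−α)} = (1³/6)·n^{-1.5} → 0, so by Markov's inequality G has no triangles w.h.p.

E[X] ≈ 0.00004; in regime p = Θ(1/n^{3/2}) E[X] tends to 0 (below the triangle threshold p ~ 1/n).


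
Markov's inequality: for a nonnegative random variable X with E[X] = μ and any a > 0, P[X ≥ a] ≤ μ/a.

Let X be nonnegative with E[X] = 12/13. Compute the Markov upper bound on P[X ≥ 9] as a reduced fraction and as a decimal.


μ = E[X] = 12/13, a = 9.
Markov: P[X ≥ 9] ≤ μ/a = (12/13)/9 = 4/39.
Numerically: ≈ 0.102564.
(Since a = 9 > μ = 0.923077, the bound 4/39 is < 1 and informative.)

P[X ≥ 9] ≤ 4/39 ≈ 0.102564.


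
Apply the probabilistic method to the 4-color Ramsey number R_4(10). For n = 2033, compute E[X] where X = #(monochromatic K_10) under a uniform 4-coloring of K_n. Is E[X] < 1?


E[X] = C(2033, 10) · 4^{1 − 45} = 325074373196988390113235240 · 4^{−44} = 325074373196988390113235240/309485009821345068724781056.
As a reduced fraction: E[X] = 40634296649623548764154405/38685626227668133590597632 ≈ 1.0504.
Is E[X] < 1? NO.
Since E[X] ≥ 1, the first-moment bound is inconclusive at n = 2033; it does NOT by itself certify R_4(10) > 2033.

E[X] = 40634296649623548764154405/38685626227668133590597632 ≈ 1.0504; E[X] ≥ 1; first-moment method inconclusive here.


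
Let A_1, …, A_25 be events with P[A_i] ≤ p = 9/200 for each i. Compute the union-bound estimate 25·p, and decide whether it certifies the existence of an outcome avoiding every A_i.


Union bound: P[∪_{i=1}^{25} A_i] ≤ Σ_i P[A_i] ≤ 25·p = 25·(9/200) = 9/8.
Numerically: 9/8 ≈ 1.125000.
Is 9/8 < 1? NO.
Since the bound 9/8 is ≥ 1, the union bound is uninformative here; it does NOT by itself certify existence.

25·p = 9/8 ≈ 1.125000; existence NOT certified by the union bound.


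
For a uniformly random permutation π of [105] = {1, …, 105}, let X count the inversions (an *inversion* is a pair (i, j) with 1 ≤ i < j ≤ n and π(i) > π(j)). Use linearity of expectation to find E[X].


Write X = Σ X_I over the C(105, 2) = 5460 pairs i < j, with X_I the indicator of one inversion.
There are 5460 indicators.
For each fixed pair i < j, the values π(i) and π(j) are two distinct elements of {1, …, 105} in uniformly random order; by symmetry P[π(i) > π(j)] = 1/2.
By linearity: E[X] = 5460 · (1/2) = C(105, 2) · (1/2) = 5460/2 = 2730 ≈ 2730.0000.

E[X] = 2730 = 2730.0000.


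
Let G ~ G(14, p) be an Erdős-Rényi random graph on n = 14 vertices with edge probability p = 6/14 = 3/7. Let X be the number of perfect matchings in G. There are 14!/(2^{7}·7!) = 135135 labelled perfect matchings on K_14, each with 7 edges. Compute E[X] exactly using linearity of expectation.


K_14 has 14!/(2^{7}·7!) = 135135 labelled perfect matchings.
For each such perfect matching H, let X_H = 1 if all 7 edges of H are present in G. Then P[X_H = 1] = p^{7} = (3/7)^{7} = 2187/823543.
By linearity: E[X] = Σ_H E[X_H] = 135135 · p^{7} = 135135 · 2187/823543 = 42220035/117649.
Numerically: E[X] ≈ 358.86.

E[X] = 135135 · (3/7)^{7} = 42220035/117649 ≈ 358.86.


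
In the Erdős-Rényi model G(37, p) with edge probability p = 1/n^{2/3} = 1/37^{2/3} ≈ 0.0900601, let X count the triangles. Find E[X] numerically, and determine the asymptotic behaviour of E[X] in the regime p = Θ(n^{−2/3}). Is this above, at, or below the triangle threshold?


Number of potential triangles: C(37, 3) = 7770.
Each occurs with probability p³ ≈ (0.0900601)³ ≈ 7.30460190e-04.
By linearity: E[X] = C(37, 3)·p³ ≈ 7770 · 7.30460190e-04 ≈ 5.675676.
Since α = 2/3 < 1, p = c/n^{2/3} ≫ 1/n is above the triangle threshold p ~ 1/n. Asymptotically E[X] ~ (c³/6)·n^{3(1−α)} = (1³/6)·n^{1} → ∞; triangles are abundant w.h.p.

E[X] ≈ 5.675676; in regime p = Θ(1/n^{2/3}) E[X] diverges (above the triangle threshold p ~ 1/n).


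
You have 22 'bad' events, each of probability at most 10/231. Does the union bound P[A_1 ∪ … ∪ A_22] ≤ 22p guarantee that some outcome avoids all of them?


Union bound: P[∪_{i=1}^{22} A_i] ≤ Σ_i P[A_i] ≤ 22·p = 22·(10/231) = 20/21.
Numerically: 20/21 ≈ 0.95238.
Is 20/21 < 1? YES.
Since P[∪ A_i] ≤ 20/21 < 1, the complement has P[∩ A_i^c] ≥ 1 − 20/21 = 1/21 > 0, so some outcome avoids every A_i.

22·p = 20/21 ≈ 0.95238; existence CERTIFIED by the union bound.


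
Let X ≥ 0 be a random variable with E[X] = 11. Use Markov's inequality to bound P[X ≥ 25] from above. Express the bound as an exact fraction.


μ = E[X] = 11, a = 25.
Markov: P[X ≥ 25] ≤ μ/a = (11)/25 = 11/25.
Numerically: ≈ 0.440.
(Since a = 25 > μ = 11.000, the bound 11/25 is < 1 and informative.)

P[X ≥ 25] ≤ 11/25 ≈ 0.440.


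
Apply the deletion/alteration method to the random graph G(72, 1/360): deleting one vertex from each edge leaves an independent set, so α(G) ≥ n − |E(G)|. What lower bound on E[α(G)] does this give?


E[|E(G)|] = C(72, 2)·p = 2556 · (1/360) = 71/10.
E[α(G)] ≥ n − E[|E(G)|] = 72 − 71/10 = 649/10.
Numerically: ≈ 64.900.
(This is only a lower bound; the true E[α(G)] may be larger.)

E[α(G)] ≥ 649/10 ≈ 64.900.


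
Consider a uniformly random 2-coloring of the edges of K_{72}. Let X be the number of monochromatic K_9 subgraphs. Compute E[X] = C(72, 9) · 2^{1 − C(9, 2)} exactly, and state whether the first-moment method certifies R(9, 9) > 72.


E[X] = C(72, 9) · 2^{1 − 36} = 85113005120 · 2^{−35} = 85113005120/34359738368.
As a reduced fraction: E[X] = 1329890705/536870912 ≈ 2.477.
Is E[X] < 1? NO.
Since E[X] ≥ 1, the first-moment bound is inconclusive at n = 72; it does NOT by itself certify R(9, 9) > 72.

E[X] = 1329890705/536870912 ≈ 2.477; E[X] ≥ 1; first-moment method inconclusive here.


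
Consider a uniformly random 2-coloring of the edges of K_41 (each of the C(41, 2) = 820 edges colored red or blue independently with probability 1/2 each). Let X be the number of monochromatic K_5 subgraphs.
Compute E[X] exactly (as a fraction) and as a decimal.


Let X = Σ_S X_S over the C(41, 5) = 749398 subsets S of size 5, where X_S = 1 if the K_5 on S is monochromatic.
For a fixed S, the K_5 on S has C(5, 2) = 10 edges. P[all 10 edges red] = (1/2)^10, and likewise for blue, so P[monochromatic] = 2·(1/2)^10 = 2^{1 − 10} = 1/512.
Summing: E[X] = C(41, 5) · 2^{1 − 10} = 749398 · 1/512 = 374699/256.
Numerically: E[X] ≈ 1463.668.

E[X] = C(41,5)·2^(1−C(5,2)) = 374699/256 ≈ 1463.668.


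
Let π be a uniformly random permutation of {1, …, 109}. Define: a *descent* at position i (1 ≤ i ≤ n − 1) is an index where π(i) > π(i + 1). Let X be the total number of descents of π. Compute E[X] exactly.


Write X = Σ X_I over i = 1, …, 108, with X_I the indicator of one descent.
There are 108 indicators.
For each fixed i, the pair (π(i), π(i+1)) is a uniformly random ordered pair of distinct values from {1, …, 109}; by symmetry P[π(i) > π(i+1)] = 1/2.
By linearity: E[X] = 108 · (1/2) = (109 − 1) · (1/2) = 54 ≈ 54.000.

E[X] = 54 = 54.000.


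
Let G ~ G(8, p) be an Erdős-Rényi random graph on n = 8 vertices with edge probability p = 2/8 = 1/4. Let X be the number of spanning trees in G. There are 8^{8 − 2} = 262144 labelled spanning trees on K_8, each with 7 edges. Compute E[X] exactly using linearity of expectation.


K_8 has 8^{8 − 2} = 262144 labelled spanning trees.
For each such spanning tree H, let X_H = 1 if all 7 edges of H are present in G. Then P[X_H = 1] = p^{7} = (1/4)^{7} = 1/16384.
By linearity: E[X] = Σ_H E[X_H] = 262144 · p^{7} = 262144 · 1/16384 = 16.
Numerically: E[X] ≈ 16.

E[X] = 262144 · (1/4)^{7} = 16 ≈ 16.


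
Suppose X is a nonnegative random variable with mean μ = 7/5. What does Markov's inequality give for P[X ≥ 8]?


μ = E[X] = 7/5, a = 8.
Markov: P[X ≥ 8] ≤ μ/a = (7/5)/8 = 7/40.
Numerically: ≈ 0.1750.
(Since a = 8 > μ = 1.4000, the bound 7/40 is < 1 and informative.)

P[X ≥ 8] ≤ 7/40 ≈ 0.1750.


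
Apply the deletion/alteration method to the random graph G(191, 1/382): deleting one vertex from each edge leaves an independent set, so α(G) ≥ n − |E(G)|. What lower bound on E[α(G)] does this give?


E[|E(G)|] = C(191, 2)·p = 18145 · (1/382) = 95/2.
E[α(G)] ≥ n − E[|E(G)|] = 191 − 95/2 = 287/2.
Numerically: ≈ 143.50000.
(This is only a lower bound; the true E[α(G)] may be larger.)

E[α(G)] ≥ 287/2 ≈ 143.50000.


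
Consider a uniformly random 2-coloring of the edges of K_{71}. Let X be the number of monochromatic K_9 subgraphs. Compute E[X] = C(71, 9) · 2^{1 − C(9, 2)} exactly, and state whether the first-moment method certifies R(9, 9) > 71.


E[X] = C(71, 9) · 2^{1 − 36} = 74473879480 · 2^{−35} = 74473879480/34359738368.
As a reduced fraction: E[X] = 9309234935/4294967296 ≈ 2.167.
Is E[X] < 1? NO.
Since E[X] ≥ 1, the first-moment bound is inconclusive at n = 71; it does NOT by itself certify R(9, 9) > 71.

E[X] = 9309234935/4294967296 ≈ 2.167; E[X] ≥ 1; first-moment method inconclusive here.


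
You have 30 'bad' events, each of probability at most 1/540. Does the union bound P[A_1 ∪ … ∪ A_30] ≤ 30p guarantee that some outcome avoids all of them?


Union bound: P[∪_{i=1}^{30} A_i] ≤ Σ_i P[A_i] ≤ 30·p = 30·(1/540) = 1/18.
Numerically: 1/18 ≈ 0.055556.
Is 1/18 < 1? YES.
Since P[∪ A_i] ≤ 1/18 < 1, the complement has P[∩ A_i^c] ≥ 1 − 1/18 = 17/18 > 0, so some outcome avoids every A_i.

30·p = 1/18 ≈ 0.055556; existence CERTIFIED by the union bound.


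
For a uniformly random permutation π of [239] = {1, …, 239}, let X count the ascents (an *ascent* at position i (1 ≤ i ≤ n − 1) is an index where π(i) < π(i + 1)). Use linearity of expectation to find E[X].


Write X = Σ X_I over i = 1, …, 238, with X_I the indicator of one ascent.
There are 238 indicators.
For each fixed i, the pair (π(i), π(i+1)) is a uniformly random ordered pair of distinct values from {1, …, 239}; by symmetry P[π(i) < π(i+1)] = 1/2.
By linearity: E[X] = 238 · (1/2) = (239 − 1) · (1/2) = 119 ≈ 119.00000.

E[X] = 119 = 119.00000.


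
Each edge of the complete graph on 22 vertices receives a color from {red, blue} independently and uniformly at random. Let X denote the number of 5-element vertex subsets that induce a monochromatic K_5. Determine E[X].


Let X = Σ_S X_S over the C(22, 5) = 26334 subsets S of size 5, where X_S = 1 if the K_5 on S is monochromatic.
For a fixed S, the K_5 on S has C(5, 2) = 10 edges. P[all 10 edges red] = (1/2)^10, and likewise for blue, so P[monochromatic] = 2·(1/2)^10 = 2^{1 − 10} = 1/512.
By linearity of expectation: E[X] = C(22, 5) · 2^{1 − 10} = 26334 · 1/512 = 13167/256.
Numerically: E[X] ≈ 51.4336.

E[X] = C(22,5)·2^(1−C(5,2)) = 13167/256 ≈ 51.4336.


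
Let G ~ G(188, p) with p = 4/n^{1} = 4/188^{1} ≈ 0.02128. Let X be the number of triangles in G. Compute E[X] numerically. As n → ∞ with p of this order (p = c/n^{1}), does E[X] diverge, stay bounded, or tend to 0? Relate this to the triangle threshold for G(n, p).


Number of potential triangles: C(188, 3) = 1089836.
Each occurs with probability p³ ≈ (0.02128)³ ≈ 9.631777e-06.
By linearity: E[X] = C(188, 3)·p³ ≈ 1089836 · 9.631777e-06 ≈ 10.4971.
Here α = 1, so p = 4/n is exactly at the triangle threshold p ~ 1/n. Asymptotically E[X] → c³/6 = 4³/6 = 32/3 ≈ 10.6667, a bounded constant. In this regime the triangle count is asymptotically Poisson(c³/6).

E[X] ≈ 10.4971; in regime p = Θ(1/n^{1}) E[X] stays bounded (at the triangle threshold p ~ 1/n).


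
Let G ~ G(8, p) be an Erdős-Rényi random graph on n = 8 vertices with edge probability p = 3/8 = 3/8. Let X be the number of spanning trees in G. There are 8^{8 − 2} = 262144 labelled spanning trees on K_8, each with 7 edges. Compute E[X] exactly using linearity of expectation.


K_8 has 8^{8 − 2} = 262144 labelled spanning trees.
For each such spanning tree H, let X_H = 1 if all 7 edges of H are present in G. Then P[X_H = 1] = p^{7} = (3/8)^{7} = 2187/2097152.
By linearity of expectation: E[X] = Σ_H E[X_H] = 262144 · p^{7} = 262144 · 2187/2097152 = 2187/8.
Numerically: E[X] ≈ 273.38.

E[X] = 262144 · (3/8)^{7} = 2187/8 ≈ 273.38.


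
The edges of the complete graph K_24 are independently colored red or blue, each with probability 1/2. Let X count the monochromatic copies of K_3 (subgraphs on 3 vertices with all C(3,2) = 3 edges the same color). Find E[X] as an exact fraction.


Let X = Σ_S X_S over the C(24, 3) = 2024 subsets S of size 3, where X_S = 1 if the K_3 on S is monochromatic.
For a fixed S, the K_3 on S has C(3, 2) = 3 edges. P[all 3 edges red] = (1/2)^3, and likewise for blue, so P[monochromatic] = 2·(1/2)^3 = 2^{1 − 3} = 1/4.
Summing: E[X] = C(24, 3) · 2^{1 − 3} = 2024 · 1/4 = 506.
Numerically: E[X] ≈ 506.000000.

E[X] = C(24,3)·2^(1−C(3,2)) = 506 ≈ 506.000000.


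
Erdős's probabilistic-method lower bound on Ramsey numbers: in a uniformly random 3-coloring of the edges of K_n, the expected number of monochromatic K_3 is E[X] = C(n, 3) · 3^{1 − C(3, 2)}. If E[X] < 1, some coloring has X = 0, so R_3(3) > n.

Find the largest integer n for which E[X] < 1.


We need C(n, 3) · 3^{1 − 3} < 1, i.e. C(n, 3) < 3^{3 − 1} = 9.
Check values of n near the boundary:
  n = 3: C(3, 3) = 1; 1 < 9? YES
  n = 4: C(4, 3) = 4; 4 < 9? YES
  n = 5: C(5, 3) = 10; 10 < 9? NO
  n = 6: C(6, 3) = 20; 20 < 9? NO
  n = 7: C(7, 3) = 35; 35 < 9? NO
The largest n with C(n, 3) < 9 is n = 4 (where E[X] = 4/9 ≈ 0.4444444). Hence R_3(3) > 4, i.e. R_3(3) ≥ 5.

Largest n = 4; hence R_3(3) > 4.


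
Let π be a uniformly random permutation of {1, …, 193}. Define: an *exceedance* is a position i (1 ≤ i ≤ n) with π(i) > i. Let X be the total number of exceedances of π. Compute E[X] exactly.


Write X = Σ_{i=1}^{193} X_i, where X_i = 1_{π(i) > i}.
For each fixed i, π(i) is uniform over {1, …, 193} (marginal of a uniform permutation), so P[π(i) > i] = (n − i)/n. Summing: Σ_{i=1}^{193} (n − i)/n = (0 + 1 + … + 192)/193 = 193(193 − 1)/(2·193) = (193 − 1)/2.
Hence E[X] = Σ_{i=1}^{193} (193 − i)/193 = 96 ≈ 96.0000.

E[X] = 96 = 96.0000.


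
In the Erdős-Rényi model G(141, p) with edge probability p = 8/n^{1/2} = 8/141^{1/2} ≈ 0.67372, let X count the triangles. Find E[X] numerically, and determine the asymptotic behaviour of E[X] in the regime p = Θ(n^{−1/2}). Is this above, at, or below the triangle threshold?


Number of potential triangles: C(141, 3) = 457310.
Each occurs with probability p³ ≈ (0.67372)³ ≈ 3.0580268e-01.
By linearity: E[X] = C(141, 3)·p³ ≈ 457310 · 3.0580268e-01 ≈ 139846.62514.
Since α = 1/2 < 1, p = c/n^{1/2} ≫ 1/n is above the triangle threshold p ~ 1/n. Asymptotically E[X] ~ (c³/6)·n^{3(1−α)} = (8³/6)·n^{1.5} → ∞; triangles are abundant w.h.p.

E[X] ≈ 139846.62514; in regime p = Θ(1/n^{1/2}) E[X] diverges (above the triangle threshold p ~ 1/n).


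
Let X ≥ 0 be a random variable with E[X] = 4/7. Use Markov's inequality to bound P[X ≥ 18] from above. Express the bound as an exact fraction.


μ = E[X] = 4/7, a = 18.
Markov: P[X ≥ 18] ≤ μ/a = (4/7)/18 = 2/63.
Numerically: ≈ 0.031746.
(Since a = 18 > μ = 0.571429, the bound 2/63 is < 1 and informative.)

P[X ≥ 18] ≤ 2/63 ≈ 0.031746.


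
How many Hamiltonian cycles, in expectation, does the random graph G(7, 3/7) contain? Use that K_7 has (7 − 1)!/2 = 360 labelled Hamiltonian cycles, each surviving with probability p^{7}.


K_7 has (7 − 1)!/2 = 360 labelled Hamiltonian cycles.
For each such Hamiltonian cycle H, let X_H = 1 if all 7 edges of H are present in G. Then P[X_H = 1] = p^{7} = (3/7)^{7} = 2187/823543.
Summing the indicators: E[X] = Σ_H E[X_H] = 360 · p^{7} = 360 · 2187/823543 = 787320/823543.
Numerically: E[X] ≈ 0.95602.

E[X] = 360 · (3/7)^{7} = 787320/823543 ≈ 0.95602.


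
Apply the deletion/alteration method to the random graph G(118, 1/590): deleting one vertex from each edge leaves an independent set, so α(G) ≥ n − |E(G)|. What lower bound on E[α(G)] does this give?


E[|E(G)|] = C(118, 2)·p = 6903 · (1/590) = 117/10.
E[α(G)] ≥ n − E[|E(G)|] = 118 − 117/10 = 1063/10.
Numerically: ≈ 106.300000.
(This is only a lower bound; the true E[α(G)] may be larger.)

E[α(G)] ≥ 1063/10 ≈ 106.300000.


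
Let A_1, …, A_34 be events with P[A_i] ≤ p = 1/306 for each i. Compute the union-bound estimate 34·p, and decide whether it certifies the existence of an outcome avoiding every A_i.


Union bound: P[∪_{i=1}^{34} A_i] ≤ Σ_i P[A_i] ≤ 34·p = 34·(1/306) = 1/9.
Numerically: 1/9 ≈ 0.111.
Is 1/9 < 1? YES.
Since P[∪ A_i] ≤ 1/9 < 1, the complement has P[∩ A_i^c] ≥ 1 − 1/9 = 8/9 > 0, so some outcome avoids every A_i.

34·p = 1/9 ≈ 0.111; existence CERTIFIED by the union bound.


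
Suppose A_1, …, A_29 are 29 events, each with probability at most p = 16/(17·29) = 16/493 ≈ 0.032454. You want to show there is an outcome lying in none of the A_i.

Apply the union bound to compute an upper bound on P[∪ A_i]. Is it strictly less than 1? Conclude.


Union bound: P[∪_{i=1}^{29} A_i] ≤ Σ_i P[A_i] ≤ 29·p = 29·(16/493) = 16/17.
Numerically: 16/17 ≈ 0.941176.
Is 16/17 < 1? YES.
Since P[∪ A_i] ≤ 16/17 < 1, the complement has P[∩ A_i^c] ≥ 1 − 16/17 = 1/17 > 0, so some outcome avoids every A_i.

29·p = 16/17 ≈ 0.941176; existence CERTIFIED by the union bound.


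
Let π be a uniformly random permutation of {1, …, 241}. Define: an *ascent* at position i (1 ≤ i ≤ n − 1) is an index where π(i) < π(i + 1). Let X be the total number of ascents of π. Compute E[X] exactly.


Write X = Σ X_I over i = 1, …, 240, with X_I the indicator of one ascent.
There are 240 indicators.
For each fixed i, the pair (π(i), π(i+1)) is a uniformly random ordered pair of distinct values from {1, …, 241}; by symmetry P[π(i) < π(i+1)] = 1/2.
By linearity: E[X] = 240 · (1/2) = (241 − 1) · (1/2) = 120 ≈ 120.000.

E[X] = 120 = 120.000.


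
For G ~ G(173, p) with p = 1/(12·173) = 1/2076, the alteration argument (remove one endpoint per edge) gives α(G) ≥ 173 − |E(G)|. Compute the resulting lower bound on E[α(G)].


E[|E(G)|] = C(173, 2)·p = 14878 · (1/2076) = 43/6.
E[α(G)] ≥ n − E[|E(G)|] = 173 − 43/6 = 995/6.
Numerically: ≈ 165.83333.
(This is only a lower bound; the true E[α(G)] may be larger.)

E[α(G)] ≥ 995/6 ≈ 165.83333.


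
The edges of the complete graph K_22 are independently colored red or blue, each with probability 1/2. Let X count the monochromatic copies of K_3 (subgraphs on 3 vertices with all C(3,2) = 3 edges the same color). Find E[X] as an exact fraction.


Let X = Σ_S X_S over the C(22, 3) = 1540 subsets S of size 3, where X_S = 1 if the K_3 on S is monochromatic.
For a fixed S, the K_3 on S has C(3, 2) = 3 edges. P[all 3 edges red] = (1/2)^3, and likewise for blue, so P[monochromatic] = 2·(1/2)^3 = 2^{1 − 3} = 1/4.
By linearity of expectation: E[X] = C(22, 3) · 2^{1 − 3} = 1540 · 1/4 = 385.
Numerically: E[X] ≈ 385.000.

E[X] = C(22,3)·2^(1−C(3,2)) = 385 ≈ 385.000.


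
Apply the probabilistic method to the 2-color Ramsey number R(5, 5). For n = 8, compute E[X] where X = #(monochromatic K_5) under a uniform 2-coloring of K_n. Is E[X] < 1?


E[X] = C(8, 5) · 2^{1 − 10} = 56 · 2^{−9} = 56/512.
As a reduced fraction: E[X] = 7/64 ≈ 0.109375.
Is E[X] < 1? YES.
Since E[X] < 1, there exists a 2-coloring of K_{8} with no monochromatic K_5; hence R(5, 5) > 8.

E[X] = 7/64 ≈ 0.109375; E[X] < 1, so R(5, 5) > 8.


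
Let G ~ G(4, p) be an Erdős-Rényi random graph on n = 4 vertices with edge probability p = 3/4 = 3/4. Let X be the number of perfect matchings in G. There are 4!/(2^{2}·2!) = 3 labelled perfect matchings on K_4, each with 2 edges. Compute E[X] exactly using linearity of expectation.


K_4 has 4!/(2^{2}·2!) = 3 labelled perfect matchings.
For each such perfect matching H, let X_H = 1 if all 2 edges of H are present in G. Then P[X_H = 1] = p^{2} = (3/4)^{2} = 9/16.
By linearity of expectation: E[X] = Σ_H E[X_H] = 3 · p^{2} = 3 · 9/16 = 27/16.
Numerically: E[X] ≈ 1.6875.

E[X] = 3 · (3/4)^{2} = 27/16 ≈ 1.6875.


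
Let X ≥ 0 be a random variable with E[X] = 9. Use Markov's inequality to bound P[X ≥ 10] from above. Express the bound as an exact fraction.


μ = E[X] = 9, a = 10.
Markov: P[X ≥ 10] ≤ μ/a = (9)/10 = 9/10.
Numerically: ≈ 0.90000.
(Since a = 10 > μ = 9.00000, the bound 9/10 is < 1 and informative.)

P[X ≥ 10] ≤ 9/10 ≈ 0.90000.


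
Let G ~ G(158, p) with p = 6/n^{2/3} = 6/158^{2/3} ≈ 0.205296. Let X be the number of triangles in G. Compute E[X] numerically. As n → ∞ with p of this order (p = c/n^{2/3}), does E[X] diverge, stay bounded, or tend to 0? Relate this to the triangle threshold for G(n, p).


Number of potential triangles: C(158, 3) = 644956.
Each occurs with probability p³ ≈ (0.205296)³ ≈ 8.65245954e-03.
By linearity: E[X] = C(158, 3)·p³ ≈ 644956 · 8.65245954e-03 ≈ 5580.455696.
Since α = 2/3 < 1, p = c/n^{2/3} ≫ 1/n is above the triangle threshold p ~ 1/n. Asymptotically E[X] ~ (c³/6)·n^{3(1−α)} = (6³/6)·n^{1} → ∞; triangles are abundant w.h.p.

E[X] ≈ 5580.455696; in regime p = Θ(1/n^{2/3}) E[X] diverges (above the triangle threshold p ~ 1/n).


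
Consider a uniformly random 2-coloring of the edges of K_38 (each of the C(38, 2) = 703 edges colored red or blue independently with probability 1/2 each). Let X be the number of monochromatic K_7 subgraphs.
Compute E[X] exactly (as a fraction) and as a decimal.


Let X = Σ_S X_S over the C(38, 7) = 12620256 subsets S of size 7, where X_S = 1 if the K_7 on S is monochromatic.
For a fixed S, the K_7 on S has C(7, 2) = 21 edges. P[all 21 edges red] = (1/2)^21, and likewise for blue, so P[monochromatic] = 2·(1/2)^21 = 2^{1 − 21} = 1/1048576.
By linearity of expectation: E[X] = C(38, 7) · 2^{1 − 21} = 12620256 · 1/1048576 = 394383/32768.
Numerically: E[X] ≈ 12.0356.

E[X] = C(38,7)·2^(1−C(7,2)) = 394383/32768 ≈ 12.0356.


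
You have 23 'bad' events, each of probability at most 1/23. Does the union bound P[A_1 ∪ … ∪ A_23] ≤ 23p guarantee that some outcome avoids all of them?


Union bound: P[∪_{i=1}^{23} A_i] ≤ Σ_i P[A_i] ≤ 23·p = 23·(1/23) = 1.
Numerically: 1 ≈ 1.000000.
Is 1 < 1? NO.
Since the bound 1 is ≥ 1, the union bound is uninformative here; it does NOT by itself certify existence.

23·p = 1 ≈ 1.000000; existence NOT certified by the union bound.


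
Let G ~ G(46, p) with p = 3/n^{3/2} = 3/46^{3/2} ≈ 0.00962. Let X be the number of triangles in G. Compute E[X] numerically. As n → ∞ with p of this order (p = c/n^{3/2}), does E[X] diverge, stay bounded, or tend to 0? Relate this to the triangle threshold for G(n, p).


Number of potential triangles: C(46, 3) = 15180.
Each occurs with probability p³ ≈ (0.00962)³ ≈ 8.89106e-07.
By linearity: E[X] = C(46, 3)·p³ ≈ 15180 · 8.89106e-07 ≈ 0.013.
Since α = 3/2 > 1, p = c/n^{3/2} = o(1/n) is below the triangle threshold p ~ 1/n. Asymptotically E[X] ~ (c³/6)·n^{3(1−α)} = (3³/6)·n^{-1.5} → 0, so by Markov's inequality G has no triangles w.h.p.

E[X] ≈ 0.013; in regime p = Θ(1/n^{3/2}) E[X] tends to 0 (below the triangle threshold p ~ 1/n).


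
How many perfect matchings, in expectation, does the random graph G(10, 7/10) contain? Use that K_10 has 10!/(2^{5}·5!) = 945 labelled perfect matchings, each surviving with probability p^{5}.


K_10 has 10!/(2^{5}·5!) = 945 labelled perfect matchings.
For each such perfect matching H, let X_H = 1 if all 5 edges of H are present in G. Then P[X_H = 1] = p^{5} = (7/10)^{5} = 16807/100000.
By linearity of expectation: E[X] = Σ_H E[X_H] = 945 · p^{5} = 945 · 16807/100000 = 3176523/20000.
Numerically: E[X] ≈ 158.83.

E[X] = 945 · (7/10)^{5} = 3176523/20000 ≈ 158.83.


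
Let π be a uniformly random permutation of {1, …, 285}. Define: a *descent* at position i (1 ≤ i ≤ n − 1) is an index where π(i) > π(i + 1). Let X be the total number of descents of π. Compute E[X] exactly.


Write X = Σ X_I over i = 1, …, 284, with X_I the indicator of one descent.
There are 284 indicators.
For each fixed i, the pair (π(i), π(i+1)) is a uniformly random ordered pair of distinct values from {1, …, 285}; by symmetry P[π(i) > π(i+1)] = 1/2.
By linearity: E[X] = 284 · (1/2) = (285 − 1) · (1/2) = 142 ≈ 142.0000.

E[X] = 142 = 142.0000.


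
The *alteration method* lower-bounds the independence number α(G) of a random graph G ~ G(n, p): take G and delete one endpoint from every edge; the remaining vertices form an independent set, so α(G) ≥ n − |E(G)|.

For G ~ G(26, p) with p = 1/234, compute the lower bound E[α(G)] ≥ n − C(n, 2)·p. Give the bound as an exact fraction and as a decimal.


E[|E(G)|] = C(26, 2)·p = 325 · (1/234) = 25/18.
E[α(G)] ≥ n − E[|E(G)|] = 26 − 25/18 = 443/18.
Numerically: ≈ 24.6111.
(This is only a lower bound; the true E[α(G)] may be larger.)

E[α(G)] ≥ 443/18 ≈ 24.6111.


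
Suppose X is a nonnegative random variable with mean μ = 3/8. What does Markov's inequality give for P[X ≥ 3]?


μ = E[X] = 3/8, a = 3.
Markov: P[X ≥ 3] ≤ μ/a = (3/8)/3 = 1/8.
Numerically: ≈ 0.1250.
(Since a = 3 > μ = 0.3750, the bound 1/8 is < 1 and informative.)

P[X ≥ 3] ≤ 1/8 ≈ 0.1250.


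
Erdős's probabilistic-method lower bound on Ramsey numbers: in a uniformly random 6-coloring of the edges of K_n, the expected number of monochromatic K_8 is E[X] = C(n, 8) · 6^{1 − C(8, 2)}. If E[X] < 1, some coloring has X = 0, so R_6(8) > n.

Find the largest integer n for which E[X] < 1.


We need C(n, 8) · 6^{1 − 28} < 1, i.e. C(n, 8) < 6^{28 − 1} = 1023490369077469249536.
Check values of n near the boundary:
  n = 1590: C(1590, 8) = 995397314198933813310; 995397314198933813310 < 1023490369077469249536? YES
  n = 1591: C(1591, 8) = 1000427749141189953870; 1000427749141189953870 < 1023490369077469249536? YES
  n = 1592: C(1592, 8) = 1005480414540892933435; 1005480414540892933435 < 1023490369077469249536? YES
  n = 1593: C(1593, 8) = 1010555394551193970323; 1010555394551193970323 < 1023490369077469249536? YES
  n = 1594: C(1594, 8) = 1015652773590544255167; 1015652773590544255167 < 1023490369077469249536? YES
  n = 1595: C(1595, 8) = 1020772636343363633895; 1020772636343363633895 < 1023490369077469249536? YES
  n = 1596: C(1596, 8) = 1025915067760710553965; 1025915067760710553965 < 1023490369077469249536? NO
The largest n with C(n, 8) < 1023490369077469249536 is n = 1595 (where E[X] = 113419181815929292655/113721152119718805504 ≈ 0.99734). Hence R_6(8) > 1595, i.e. R_6(8) ≥ 1596.

Largest n = 1595; hence R_6(8) > 1595.


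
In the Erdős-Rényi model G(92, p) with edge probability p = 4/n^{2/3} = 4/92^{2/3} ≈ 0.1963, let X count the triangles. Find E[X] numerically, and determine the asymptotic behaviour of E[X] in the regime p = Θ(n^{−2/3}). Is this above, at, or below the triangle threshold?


Number of potential triangles: C(92, 3) = 125580.
Each occurs with probability p³ ≈ (0.1963)³ ≈ 7.561437e-03.
By linearity: E[X] = C(92, 3)·p³ ≈ 125580 · 7.561437e-03 ≈ 949.5652.
Since α = 2/3 < 1, p = c/n^{2/3} ≫ 1/n is above the triangle threshold p ~ 1/n. Asymptotically E[X] ~ (c³/6)·n^{3(1−α)} = (4³/6)·n^{1} → ∞; triangles are abundant w.h.p.

E[X] ≈ 949.5652; in regime p = Θ(1/n^{2/3}) E[X] diverges (above the triangle threshold p ~ 1/n).


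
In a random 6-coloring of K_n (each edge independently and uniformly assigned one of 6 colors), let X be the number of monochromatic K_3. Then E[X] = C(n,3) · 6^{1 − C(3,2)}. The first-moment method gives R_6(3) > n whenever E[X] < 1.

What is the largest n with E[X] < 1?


We need C(n, 3) · 6^{1 − 3} < 1, i.e. C(n, 3) < 6^{3 − 1} = 36.
Check values of n near the boundary:
  n = 3: C(3, 3) = 1; 1 < 36? YES
  n = 4: C(4, 3) = 4; 4 < 36? YES
  n = 5: C(5, 3) = 10; 10 < 36? YES
  n = 6: C(6, 3) = 20; 20 < 36? YES
  n = 7: C(7, 3) = 35; 35 < 36? YES
  n = 8: C(8, 3) = 56; 56 < 36? NO
The largest n with C(n, 3) < 36 is n = 7 (where E[X] = 35/36 ≈ 0.9722222). Hence R_6(3) > 7, i.e. R_6(3) ≥ 8.

Largest n = 7; hence R_6(3) > 7.


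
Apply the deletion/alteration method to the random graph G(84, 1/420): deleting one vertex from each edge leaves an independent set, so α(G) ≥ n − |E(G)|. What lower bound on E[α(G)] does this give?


E[|E(G)|] = C(84, 2)·p = 3486 · (1/420) = 83/10.
E[α(G)] ≥ n − E[|E(G)|] = 84 − 83/10 = 757/10.
Numerically: ≈ 75.700000.
(This is only a lower bound; the true E[α(G)] may be larger.)

E[α(G)] ≥ 757/10 ≈ 75.700000.


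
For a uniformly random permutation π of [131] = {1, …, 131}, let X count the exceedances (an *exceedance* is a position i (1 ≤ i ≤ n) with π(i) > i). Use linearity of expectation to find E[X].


Write X = Σ_{i=1}^{131} X_i, where X_i = 1_{π(i) > i}.
For each fixed i, π(i) is uniform over {1, …, 131} (marginal of a uniform permutation), so P[π(i) > i] = (n − i)/n. Summing: Σ_{i=1}^{131} (n − i)/n = (0 + 1 + … + 130)/131 = 131(131 − 1)/(2·131) = (131 − 1)/2.
Hence E[X] = Σ_{i=1}^{131} (131 − i)/131 = 65 ≈ 65.00000.

E[X] = 65 = 65.00000.


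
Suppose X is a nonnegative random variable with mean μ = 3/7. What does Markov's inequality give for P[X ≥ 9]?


μ = E[X] = 3/7, a = 9.
Markov: P[X ≥ 9] ≤ μ/a = (3/7)/9 = 1/21.
Numerically: ≈ 0.047619.
(Since a = 9 > μ = 0.428571, the bound 1/21 is < 1 and informative.)

P[X ≥ 9] ≤ 1/21 ≈ 0.047619.


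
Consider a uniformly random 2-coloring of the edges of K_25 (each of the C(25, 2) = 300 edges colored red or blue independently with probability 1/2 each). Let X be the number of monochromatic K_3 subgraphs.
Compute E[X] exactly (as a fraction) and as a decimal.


Let X = Σ_S X_S over the C(25, 3) = 2300 subsets S of size 3, where X_S = 1 if the K_3 on S is monochromatic.
For a fixed S, the K_3 on S has C(3, 2) = 3 edges. P[all 3 edges red] = (1/2)^3, and likewise for blue, so P[monochromatic] = 2·(1/2)^3 = 2^{1 − 3} = 1/4.
By linearity: E[X] = C(25, 3) · 2^{1 − 3} = 2300 · 1/4 = 575.
Numerically: E[X] ≈ 575.000000.

E[X] = C(25,3)·2^(1−C(3,2)) = 575 ≈ 575.000000.


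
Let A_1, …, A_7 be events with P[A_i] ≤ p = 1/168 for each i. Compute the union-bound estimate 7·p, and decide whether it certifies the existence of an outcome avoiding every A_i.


Union bound: P[∪_{i=1}^{7} A_i] ≤ Σ_i P[A_i] ≤ 7·p = 7·(1/168) = 1/24.
Numerically: 1/24 ≈ 0.042.
Is 1/24 < 1? YES.
Since P[∪ A_i] ≤ 1/24 < 1, the complement has P[∩ A_i^c] ≥ 1 − 1/24 = 23/24 > 0, so some outcome avoids every A_i.

7·p = 1/24 ≈ 0.042; existence CERTIFIED by the union bound.


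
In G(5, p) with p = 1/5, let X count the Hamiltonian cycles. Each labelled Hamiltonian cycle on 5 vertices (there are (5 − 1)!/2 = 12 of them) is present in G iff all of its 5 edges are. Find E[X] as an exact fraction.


K_5 has (5 − 1)!/2 = 12 labelled Hamiltonian cycles.
For each such Hamiltonian cycle H, let X_H = 1 if all 5 edges of H are present in G. Then P[X_H = 1] = p^{5} = (1/5)^{5} = 1/3125.
By linearity of expectation: E[X] = Σ_H E[X_H] = 12 · p^{5} = 12 · 1/3125 = 12/3125.
Numerically: E[X] ≈ 0.00384.

E[X] = 12 · (1/5)^{5} = 12/3125 ≈ 0.00384.


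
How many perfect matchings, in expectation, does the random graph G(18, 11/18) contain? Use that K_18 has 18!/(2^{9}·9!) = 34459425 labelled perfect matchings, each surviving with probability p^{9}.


K_18 has 18!/(2^{9}·9!) = 34459425 labelled perfect matchings.
For each such perfect matching H, let X_H = 1 if all 9 edges of H are present in G. Then P[X_H = 1] = p^{9} = (11/18)^{9} = 2357947691/198359290368.
By linearity: E[X] = Σ_H E[X_H] = 34459425 · p^{9} = 34459425 · 2357947691/198359290368 = 1003129896443675/2448880128.
Numerically: E[X] ≈ 4.0963e+05.

E[X] = 34459425 · (11/18)^{9} = 1003129896443675/2448880128 ≈ 4.0963e+05.


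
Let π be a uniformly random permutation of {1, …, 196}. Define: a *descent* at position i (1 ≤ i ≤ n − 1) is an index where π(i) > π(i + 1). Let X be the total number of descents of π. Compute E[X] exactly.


Write X = Σ X_I over i = 1, …, 195, with X_I the indicator of one descent.
There are 195 indicators.
For each fixed i, the pair (π(i), π(i+1)) is a uniformly random ordered pair of distinct values from {1, …, 196}; by symmetry P[π(i) > π(i+1)] = 1/2.
By linearity: E[X] = 195 · (1/2) = (196 − 1) · (1/2) = 195/2 ≈ 97.500.

E[X] = 195/2 = 97.500.


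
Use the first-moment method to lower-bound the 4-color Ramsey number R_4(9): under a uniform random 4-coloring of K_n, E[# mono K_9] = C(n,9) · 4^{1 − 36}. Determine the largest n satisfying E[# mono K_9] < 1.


We need C(n, 9) · 4^{1 − 36} < 1, i.e. C(n, 9) < 4^{36 − 1} = 1180591620717411303424.
Check values of n near the boundary:
  n = 908: C(908, 9) = 1111058428637338083100; 1111058428637338083100 < 1180591620717411303424? YES
  n = 909: C(909, 9) = 1122169012923711463931; 1122169012923711463931 < 1180591620717411303424? YES
  n = 910: C(910, 9) = 1133378248346922788210; 1133378248346922788210 < 1180591620717411303424? YES
  n = 911: C(911, 9) = 1144686900492291197405; 1144686900492291197405 < 1180591620717411303424? YES
  n = 912: C(912, 9) = 1156095740032081475120; 1156095740032081475120 < 1180591620717411303424? YES
  n = 913: C(913, 9) = 1167605542753639808390; 1167605542753639808390 < 1180591620717411303424? YES
  n = 914: C(914, 9) = 1179217089587653905932; 1179217089587653905932 < 1180591620717411303424? YES
  n = 915: C(915, 9) = 1190931166636537885130; 1190931166636537885130 < 1180591620717411303424? NO
  n = 916: C(916, 9) = 1202748565202942340440; 1202748565202942340440 < 1180591620717411303424? NO
The largest n with C(n, 9) < 1180591620717411303424 is n = 914 (where E[X] = 294804272396913476483/295147905179352825856 ≈ 0.999). Hence R_4(9) > 914, i.e. R_4(9) ≥ 915.

Largest n = 914; hence R_4(9) > 914.


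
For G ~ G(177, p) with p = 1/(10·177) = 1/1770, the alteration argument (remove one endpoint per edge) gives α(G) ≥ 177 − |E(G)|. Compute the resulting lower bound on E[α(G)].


E[|E(G)|] = C(177, 2)·p = 15576 · (1/1770) = 44/5.
E[α(G)] ≥ n − E[|E(G)|] = 177 − 44/5 = 841/5.
Numerically: ≈ 168.200.
(This is only a lower bound; the true E[α(G)] may be larger.)

E[α(G)] ≥ 841/5 ≈ 168.200.


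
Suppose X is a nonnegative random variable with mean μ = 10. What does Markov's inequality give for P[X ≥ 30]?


μ = E[X] = 10, a = 30.
Markov: P[X ≥ 30] ≤ μ/a = (10)/30 = 1/3.
Numerically: ≈ 0.333.
(Since a = 30 > μ = 10.000, the bound 1/3 is < 1 and informative.)

P[X ≥ 30] ≤ 1/3 ≈ 0.333.


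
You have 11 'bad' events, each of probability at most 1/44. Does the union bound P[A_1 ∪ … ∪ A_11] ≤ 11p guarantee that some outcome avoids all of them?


Union bound: P[∪_{i=1}^{11} A_i] ≤ Σ_i P[A_i] ≤ 11·p = 11·(1/44) = 1/4.
Numerically: 1/4 ≈ 0.2500000.
Is 1/4 < 1? YES.
Since P[∪ A_i] ≤ 1/4 < 1, the complement has P[∩ A_i^c] ≥ 1 − 1/4 = 3/4 > 0, so some outcome avoids every A_i.

11·p = 1/4 ≈ 0.2500000; existence CERTIFIED by the union bound.


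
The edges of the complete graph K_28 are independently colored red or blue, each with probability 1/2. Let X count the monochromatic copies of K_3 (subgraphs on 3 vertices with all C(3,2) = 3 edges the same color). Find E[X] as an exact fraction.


Let X = Σ_S X_S over the C(28, 3) = 3276 subsets S of size 3, where X_S = 1 if the K_3 on S is monochromatic.
For a fixed S, the K_3 on S has C(3, 2) = 3 edges. P[all 3 edges red] = (1/2)^3, and likewise for blue, so P[monochromatic] = 2·(1/2)^3 = 2^{1 − 3} = 1/4.
By linearity: E[X] = C(28, 3) · 2^{1 − 3} = 3276 · 1/4 = 819.
Numerically: E[X] ≈ 819.000.

E[X] = C(28,3)·2^(1−C(3,2)) = 819 ≈ 819.000.


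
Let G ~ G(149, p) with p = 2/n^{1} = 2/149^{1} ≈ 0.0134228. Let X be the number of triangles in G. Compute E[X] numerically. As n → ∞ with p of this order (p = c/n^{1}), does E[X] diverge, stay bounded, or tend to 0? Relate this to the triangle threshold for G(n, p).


Number of potential triangles: C(149, 3) = 540274.
Each occurs with probability p³ ≈ (0.0134228)³ ≈ 2.41841697e-06.
By linearity: E[X] = C(149, 3)·p³ ≈ 540274 · 2.41841697e-06 ≈ 1.306608.
Here α = 1, so p = 2/n is exactly at the triangle threshold p ~ 1/n. Asymptotically E[X] → c³/6 = 2³/6 = 4/3 ≈ 1.333333, a bounded constant. In this regime the triangle count is asymptotically Poisson(c³/6).

E[X] ≈ 1.306608; in regime p = Θ(1/n^{1}) E[X] stays bounded (at the triangle threshold p ~ 1/n).


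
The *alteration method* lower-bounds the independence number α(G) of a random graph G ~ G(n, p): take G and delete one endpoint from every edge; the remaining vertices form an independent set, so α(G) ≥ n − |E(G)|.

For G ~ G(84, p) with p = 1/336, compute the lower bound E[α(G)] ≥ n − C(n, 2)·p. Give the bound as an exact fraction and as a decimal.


E[|E(G)|] = C(84, 2)·p = 3486 · (1/336) = 83/8.
E[α(G)] ≥ n − E[|E(G)|] = 84 − 83/8 = 589/8.
Numerically: ≈ 73.625.
(This is only a lower bound; the true E[α(G)] may be larger.)

E[α(G)] ≥ 589/8 ≈ 73.625.


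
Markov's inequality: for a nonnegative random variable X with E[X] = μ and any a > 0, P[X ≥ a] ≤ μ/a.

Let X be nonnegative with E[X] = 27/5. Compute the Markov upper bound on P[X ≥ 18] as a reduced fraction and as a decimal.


μ = E[X] = 27/5, a = 18.
Markov: P[X ≥ 18] ≤ μ/a = (27/5)/18 = 3/10.
Numerically: ≈ 0.30000.
(Since a = 18 > μ = 5.40000, the bound 3/10 is < 1 and informative.)

P[X ≥ 18] ≤ 3/10 ≈ 0.30000.


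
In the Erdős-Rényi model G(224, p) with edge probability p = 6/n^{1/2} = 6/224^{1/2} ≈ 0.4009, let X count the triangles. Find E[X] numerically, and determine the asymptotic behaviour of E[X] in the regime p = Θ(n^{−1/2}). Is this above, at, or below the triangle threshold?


Number of potential triangles: C(224, 3) = 1848224.
Each occurs with probability p³ ≈ (0.4009)³ ≈ 6.442905e-02.
By linearity: E[X] = C(224, 3)·p³ ≈ 1848224 · 6.442905e-02 ≈ 119079.3154.
Since α = 1/2 < 1, p = c/n^{1/2} ≫ 1/n is above the triangle threshold p ~ 1/n. Asymptotically E[X] ~ (c³/6)·n^{3(1−α)} = (6³/6)·n^{1.5} → ∞; triangles are abundant w.h.p.

E[X] ≈ 119079.3154; in regime p = Θ(1/n^{1/2}) E[X] diverges (above the triangle threshold p ~ 1/n).
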